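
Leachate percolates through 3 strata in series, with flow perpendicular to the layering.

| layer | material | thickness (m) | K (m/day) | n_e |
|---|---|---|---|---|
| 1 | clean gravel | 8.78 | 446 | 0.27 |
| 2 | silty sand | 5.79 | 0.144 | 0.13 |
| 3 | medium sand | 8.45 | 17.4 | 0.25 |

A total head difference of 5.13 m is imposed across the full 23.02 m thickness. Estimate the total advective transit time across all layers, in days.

41.6

With flow normal to the layers, continuity requires the same specific discharge q through every layer.
Σ(b_i/K_i) = 8.78/446 + 5.79/0.144 + 8.45/17.4 = 40.71 d.
q = Δh / Σ(b_i/K_i) = 5.13 / 40.71 = 0.1260 m/day.
In each layer the seepage velocity is v_i = q/n_i, so the layer transit time is t_i = b_i·n_i / q:
  layer 1 (clean gravel): t_1 = 8.78 × 0.27 / 0.1260 = 18.81 d
  layer 2 (silty sand): t_2 = 5.79 × 0.13 / 0.1260 = 5.974 d
  layer 3 (medium sand): t_3 = 8.45 × 0.25 / 0.1260 = 16.77 d
Total t = Σ t_i = 41.55 days.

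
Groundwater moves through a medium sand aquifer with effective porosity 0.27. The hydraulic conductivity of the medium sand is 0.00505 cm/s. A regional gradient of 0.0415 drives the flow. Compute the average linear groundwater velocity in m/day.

0.671

Convert K: 0.00505 cm/s × 864 = 4.363 m/day.
Hydraulic gradient i = 0.0415.
Darcy flux q = K · i = 4.363 × 0.04150 = 0.1811 m/day.
Seepage velocity v = q / n_e = 0.1811 / 0.27 = 0.6706 m/day.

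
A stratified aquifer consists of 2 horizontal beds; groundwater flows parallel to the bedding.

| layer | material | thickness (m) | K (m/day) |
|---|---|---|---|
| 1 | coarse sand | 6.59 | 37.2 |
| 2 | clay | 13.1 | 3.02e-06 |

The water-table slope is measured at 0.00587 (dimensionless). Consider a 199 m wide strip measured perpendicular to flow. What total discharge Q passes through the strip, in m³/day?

286

Flow is parallel to layering, so each bed carries its own Darcy discharge and the transmissivities add.
Σ(K_i·b_i) = 37.2×6.59 + 3.02e-06×13.1 = 245.1 m²/day.
Hydraulic gradient i = 0.00587.
Q = Σ(K_i·b_i) · W · i = 245.1 × 199 × 0.005870 = 286.4 m³/day.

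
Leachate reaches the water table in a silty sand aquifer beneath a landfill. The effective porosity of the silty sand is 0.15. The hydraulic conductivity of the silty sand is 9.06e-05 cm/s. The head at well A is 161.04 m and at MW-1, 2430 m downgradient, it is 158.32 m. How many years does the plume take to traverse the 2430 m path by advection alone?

Convert K: 9.06e-05 cm/s × 864 = 0.07828 m/day.
Hydraulic gradient i = (161.04 − 158.32) / 2430 = 2.72 / 2430 = 0.001119.
Darcy flux q = K · i = 0.07828 × 0.001119 = 8.762e-05 m/day.
Seepage velocity v = q / n_e = 8.762e-05 / 0.15 = 0.0005841 m/day.
Travel time t = L / v = 2430 / 0.0005841 = 4.160e+06 days = 11389 years.

11400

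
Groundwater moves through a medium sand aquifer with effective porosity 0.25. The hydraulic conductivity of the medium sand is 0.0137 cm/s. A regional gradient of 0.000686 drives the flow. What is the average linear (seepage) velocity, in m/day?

0.0325

Convert K: 0.0137 cm/s × 864 = 11.84 m/day.
Hydraulic gradient i = 0.000686.
Darcy flux q = K · i = 11.84 × 0.0006860 = 0.008120 m/day.
Seepage velocity v = q / n_e = 0.008120 / 0.25 = 0.03248 m/day.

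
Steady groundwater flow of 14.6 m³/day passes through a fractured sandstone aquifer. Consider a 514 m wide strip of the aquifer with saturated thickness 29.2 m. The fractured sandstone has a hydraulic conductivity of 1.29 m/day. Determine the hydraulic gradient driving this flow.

0.000754

Cross-sectional area A = 514 × 29.2 = 15009 m².
From Q = K·A·i, i = Q / (K·A) = 14.6 / (1.290 × 15009) = 0.0007541.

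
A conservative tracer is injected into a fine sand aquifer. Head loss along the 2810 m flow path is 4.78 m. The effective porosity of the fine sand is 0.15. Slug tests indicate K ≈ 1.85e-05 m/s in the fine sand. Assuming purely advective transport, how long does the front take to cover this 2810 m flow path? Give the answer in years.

Convert K: 1.85e-05 m/s × 86400 = 1.598 m/day.
Hydraulic gradient i = Δh / L = 4.78 / 2810 = 0.001701.
Darcy flux q = K · i = 1.598 × 0.001701 = 0.002719 m/day.
Seepage velocity v = q / n_e = 0.002719 / 0.15 = 0.01813 m/day.
Travel time t = L / v = 2810 / 0.01813 = 1.550e+05 days = 424.4 years.

424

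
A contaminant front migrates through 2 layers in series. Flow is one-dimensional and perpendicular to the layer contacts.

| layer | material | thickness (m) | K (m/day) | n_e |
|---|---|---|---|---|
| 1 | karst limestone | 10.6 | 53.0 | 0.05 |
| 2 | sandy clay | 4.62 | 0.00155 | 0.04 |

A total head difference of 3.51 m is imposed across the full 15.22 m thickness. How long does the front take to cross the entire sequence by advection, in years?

With flow normal to the layers, continuity requires the same specific discharge q through every layer.
Σ(b_i/K_i) = 10.6/53.0 + 4.62/0.00155 = 2981 d.
q = Δh / Σ(b_i/K_i) = 3.51 / 2981 = 0.001178 m/day.
In each layer the seepage velocity is v_i = q/n_i, so the layer transit time is t_i = b_i·n_i / q:
  layer 1 (karst limestone): t_1 = 10.6 × 0.05 / 0.001178 = 450.1 d
  layer 2 (sandy clay): t_2 = 4.62 × 0.04 / 0.001178 = 156.9 d
Total t = Σ t_i = 607.0 days = 1.662 years.

1.66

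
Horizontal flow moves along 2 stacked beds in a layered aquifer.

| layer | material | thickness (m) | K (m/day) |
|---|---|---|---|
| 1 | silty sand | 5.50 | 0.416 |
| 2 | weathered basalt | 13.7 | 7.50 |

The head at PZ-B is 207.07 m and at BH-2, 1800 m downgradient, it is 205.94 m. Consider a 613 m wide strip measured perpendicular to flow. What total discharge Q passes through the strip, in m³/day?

Flow is parallel to layering, so each bed carries its own Darcy discharge and the transmissivities add.
Σ(K_i·b_i) = 0.416×5.50 + 7.50×13.7 = 105.0 m²/day.
Hydraulic gradient i = (207.07 − 205.94) / 1800 = 1.13 / 1800 = 0.0006278.
Q = Σ(K_i·b_i) · W · i = 105.0 × 613 × 0.0006278 = 40.42 m³/day.

40.4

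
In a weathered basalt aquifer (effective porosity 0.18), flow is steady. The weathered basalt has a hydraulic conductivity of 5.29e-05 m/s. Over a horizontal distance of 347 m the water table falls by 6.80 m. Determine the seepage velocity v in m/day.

0.498

Convert K: 5.29e-05 m/s × 86400 = 4.571 m/day.
Hydraulic gradient i = Δh / L = 6.80 / 347 = 0.01960.
Darcy flux q = K · i = 4.571 × 0.01960 = 0.08957 m/day.
Seepage velocity v = q / n_e = 0.08957 / 0.18 = 0.4976 m/day.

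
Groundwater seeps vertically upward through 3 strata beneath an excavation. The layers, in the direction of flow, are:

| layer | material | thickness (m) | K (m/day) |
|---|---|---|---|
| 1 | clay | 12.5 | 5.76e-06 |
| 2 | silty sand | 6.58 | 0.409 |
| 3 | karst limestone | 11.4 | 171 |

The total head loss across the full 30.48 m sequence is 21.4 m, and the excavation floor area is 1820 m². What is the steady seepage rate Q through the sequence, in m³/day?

0.0179

Flow is perpendicular to layering, so the layers act in series and the equivalent K is the thickness-weighted harmonic mean.
Total thickness L = 12.5 + 6.58 + 11.4 = 30.48 m.
Σ(b_i/K_i) = 12.5/5.76e-06 + 6.58/0.409 + 11.4/171 = 2.170e+06 d.
K_eq = L / Σ(b_i/K_i) = 30.48 / 2.170e+06 = 1.405e-05 m/day.
Q = K_eq · A · (Δh/L) = 1.405e-05 × 1820 × (21.4/30.48) = 0.01795 m³/day.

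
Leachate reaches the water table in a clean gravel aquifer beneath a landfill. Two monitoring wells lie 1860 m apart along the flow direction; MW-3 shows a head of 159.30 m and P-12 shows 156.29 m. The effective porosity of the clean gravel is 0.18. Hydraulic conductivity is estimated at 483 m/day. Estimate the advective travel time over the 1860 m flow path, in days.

428

Hydraulic gradient i = (159.30 − 156.29) / 1860 = 3.01 / 1860 = 0.001618.
Darcy flux q = K · i = 483.0 × 0.001618 = 0.7816 m/day.
Seepage velocity v = q / n_e = 0.7816 / 0.18 = 4.342 m/day.
Travel time t = L / v = 1860 / 4.342 = 428.3 days.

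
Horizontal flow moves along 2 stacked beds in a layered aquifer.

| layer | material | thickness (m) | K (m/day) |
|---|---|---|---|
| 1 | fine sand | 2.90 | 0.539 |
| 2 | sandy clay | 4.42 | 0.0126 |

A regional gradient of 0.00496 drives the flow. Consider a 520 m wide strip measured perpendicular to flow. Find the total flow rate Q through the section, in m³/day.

Flow is parallel to layering, so each bed carries its own Darcy discharge and the transmissivities add.
Σ(K_i·b_i) = 0.539×2.90 + 0.0126×4.42 = 1.619 m²/day.
Hydraulic gradient i = 0.00496.
Q = Σ(K_i·b_i) · W · i = 1.619 × 520 × 0.004960 = 4.175 m³/day.

4.18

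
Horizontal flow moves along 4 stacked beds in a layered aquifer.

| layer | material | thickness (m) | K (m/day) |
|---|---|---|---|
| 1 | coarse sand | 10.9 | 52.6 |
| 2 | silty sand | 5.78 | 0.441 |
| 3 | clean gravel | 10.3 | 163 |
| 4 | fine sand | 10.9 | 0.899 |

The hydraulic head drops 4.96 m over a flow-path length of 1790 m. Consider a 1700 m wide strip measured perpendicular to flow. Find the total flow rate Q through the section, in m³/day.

10700

Flow is parallel to layering, so each bed carries its own Darcy discharge and the transmissivities add.
Σ(K_i·b_i) = 52.6×10.9 + 0.441×5.78 + 163×10.3 + 0.899×10.9 = 2265 m²/day.
Hydraulic gradient i = Δh / L = 4.96 / 1790 = 0.002771.
Q = Σ(K_i·b_i) · W · i = 2265 × 1700 × 0.002771 = 10668 m³/day.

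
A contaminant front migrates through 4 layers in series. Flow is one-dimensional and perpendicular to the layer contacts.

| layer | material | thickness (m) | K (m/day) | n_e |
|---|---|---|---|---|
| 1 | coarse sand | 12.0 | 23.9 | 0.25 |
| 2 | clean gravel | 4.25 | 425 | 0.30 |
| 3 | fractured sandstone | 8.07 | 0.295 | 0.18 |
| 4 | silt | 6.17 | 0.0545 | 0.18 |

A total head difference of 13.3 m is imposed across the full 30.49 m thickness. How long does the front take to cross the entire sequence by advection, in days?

With flow normal to the layers, continuity requires the same specific discharge q through every layer.
Σ(b_i/K_i) = 12.0/23.9 + 4.25/425 + 8.07/0.295 + 6.17/0.0545 = 141.1 d.
q = Δh / Σ(b_i/K_i) = 13.3 / 141.1 = 0.09427 m/day.
In each layer the seepage velocity is v_i = q/n_i, so the layer transit time is t_i = b_i·n_i / q:
  layer 1 (coarse sand): t_1 = 12.0 × 0.25 / 0.09427 = 31.82 d
  layer 2 (clean gravel): t_2 = 4.25 × 0.30 / 0.09427 = 13.52 d
  layer 3 (fractured sandstone): t_3 = 8.07 × 0.18 / 0.09427 = 15.41 d
  layer 4 (silt): t_4 = 6.17 × 0.18 / 0.09427 = 11.78 d
Total t = Σ t_i = 72.54 days.

72.5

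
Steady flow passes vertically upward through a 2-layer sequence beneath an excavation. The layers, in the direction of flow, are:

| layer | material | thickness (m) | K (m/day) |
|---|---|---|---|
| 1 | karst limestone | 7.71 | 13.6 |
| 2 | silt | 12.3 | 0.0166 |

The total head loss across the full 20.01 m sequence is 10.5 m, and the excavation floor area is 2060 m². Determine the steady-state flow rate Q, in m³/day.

Flow is perpendicular to layering, so the layers act in series and the equivalent K is the thickness-weighted harmonic mean.
Total thickness L = 7.71 + 12.3 = 20.01 m.
Σ(b_i/K_i) = 7.71/13.6 + 12.3/0.0166 = 741.5 d.
K_eq = L / Σ(b_i/K_i) = 20.01 / 741.5 = 0.02698 m/day.
Q = K_eq · A · (Δh/L) = 0.02698 × 2060 × (10.5/20.01) = 29.17 m³/day.

29.2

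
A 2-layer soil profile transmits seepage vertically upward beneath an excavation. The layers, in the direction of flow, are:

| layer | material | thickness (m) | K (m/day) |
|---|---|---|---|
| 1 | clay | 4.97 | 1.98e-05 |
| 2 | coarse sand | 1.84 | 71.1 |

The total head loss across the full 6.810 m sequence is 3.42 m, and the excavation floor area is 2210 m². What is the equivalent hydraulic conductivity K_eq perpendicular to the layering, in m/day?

2.71e-05

Flow is perpendicular to layering, so the layers act in series and the equivalent K is the thickness-weighted harmonic mean.
Total thickness L = 4.97 + 1.84 = 6.810 m.
Σ(b_i/K_i) = 4.97/1.98e-05 + 1.84/71.1 = 2.510e+05 d.
K_eq = L / Σ(b_i/K_i) = 6.810 / 2.510e+05 = 2.713e-05 m/day.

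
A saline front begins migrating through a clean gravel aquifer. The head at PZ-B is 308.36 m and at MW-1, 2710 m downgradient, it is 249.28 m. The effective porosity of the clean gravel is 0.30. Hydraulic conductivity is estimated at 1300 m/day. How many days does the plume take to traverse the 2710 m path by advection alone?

28.7

Hydraulic gradient i = (308.36 − 249.28) / 2710 = 59.08 / 2710 = 0.02180.
Darcy flux q = K · i = 1300 × 0.02180 = 28.34 m/day.
Seepage velocity v = q / n_e = 28.34 / 0.30 = 94.47 m/day.
Travel time t = L / v = 2710 / 94.47 = 28.69 days.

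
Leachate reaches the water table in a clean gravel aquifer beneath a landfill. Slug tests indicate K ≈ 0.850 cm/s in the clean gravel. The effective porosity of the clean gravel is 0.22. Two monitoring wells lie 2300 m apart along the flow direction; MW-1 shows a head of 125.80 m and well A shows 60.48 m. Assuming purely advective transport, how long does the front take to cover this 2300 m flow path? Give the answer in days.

24.3

Convert K: 0.850 cm/s × 864 = 734.4 m/day.
Hydraulic gradient i = (125.80 − 60.48) / 2300 = 65.32 / 2300 = 0.02840.
Darcy flux q = K · i = 734.4 × 0.02840 = 20.86 m/day.
Seepage velocity v = q / n_e = 20.86 / 0.22 = 94.80 m/day.
Travel time t = L / v = 2300 / 94.80 = 24.26 days.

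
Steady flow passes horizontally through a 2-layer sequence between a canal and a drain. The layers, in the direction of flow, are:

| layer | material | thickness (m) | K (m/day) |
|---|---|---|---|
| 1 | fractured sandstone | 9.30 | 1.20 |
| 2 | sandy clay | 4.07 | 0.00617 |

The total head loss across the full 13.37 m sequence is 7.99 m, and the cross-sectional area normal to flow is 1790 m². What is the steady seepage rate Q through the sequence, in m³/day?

Flow is perpendicular to layering, so the layers act in series and the equivalent K is the thickness-weighted harmonic mean.
Total thickness L = 9.30 + 4.07 = 13.37 m.
Σ(b_i/K_i) = 9.30/1.20 + 4.07/0.00617 = 667.4 d.
K_eq = L / Σ(b_i/K_i) = 13.37 / 667.4 = 0.02003 m/day.
Q = K_eq · A · (Δh/L) = 0.02003 × 1790 × (7.99/13.37) = 21.43 m³/day.

21.4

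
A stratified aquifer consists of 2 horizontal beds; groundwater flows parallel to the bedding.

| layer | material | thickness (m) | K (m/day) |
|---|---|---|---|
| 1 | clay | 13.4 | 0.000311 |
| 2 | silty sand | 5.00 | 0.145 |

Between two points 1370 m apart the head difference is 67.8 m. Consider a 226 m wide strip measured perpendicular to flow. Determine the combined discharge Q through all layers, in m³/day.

Flow is parallel to layering, so each bed carries its own Darcy discharge and the transmissivities add.
Σ(K_i·b_i) = 0.000311×13.4 + 0.145×5.00 = 0.7292 m²/day.
Hydraulic gradient i = Δh / L = 67.8 / 1370 = 0.04949.
Q = Σ(K_i·b_i) · W · i = 0.7292 × 226 × 0.04949 = 8.155 m³/day.

8.16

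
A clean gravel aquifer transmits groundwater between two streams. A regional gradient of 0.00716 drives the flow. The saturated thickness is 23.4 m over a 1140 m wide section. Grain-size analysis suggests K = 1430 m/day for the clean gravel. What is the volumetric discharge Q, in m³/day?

Cross-sectional area A = 1140 × 23.4 = 26676 m².
Hydraulic gradient i = 0.00716.
Darcy's law: Q = K · A · i = 1430 × 26676 × 0.007160 = 2.731e+05 m³/day.

273000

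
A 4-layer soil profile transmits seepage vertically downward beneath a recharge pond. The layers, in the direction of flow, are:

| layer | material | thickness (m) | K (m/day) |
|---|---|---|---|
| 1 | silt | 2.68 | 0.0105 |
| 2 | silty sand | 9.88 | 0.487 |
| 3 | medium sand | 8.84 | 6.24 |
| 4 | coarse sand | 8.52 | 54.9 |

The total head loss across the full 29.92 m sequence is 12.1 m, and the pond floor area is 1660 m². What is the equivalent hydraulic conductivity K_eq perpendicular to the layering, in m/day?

Flow is perpendicular to layering, so the layers act in series and the equivalent K is the thickness-weighted harmonic mean.
Total thickness L = 2.68 + 9.88 + 8.84 + 8.52 = 29.92 m.
Σ(b_i/K_i) = 2.68/0.0105 + 9.88/0.487 + 8.84/6.24 + 8.52/54.9 = 277.1 d.
K_eq = L / Σ(b_i/K_i) = 29.92 / 277.1 = 0.1080 m/day.

0.108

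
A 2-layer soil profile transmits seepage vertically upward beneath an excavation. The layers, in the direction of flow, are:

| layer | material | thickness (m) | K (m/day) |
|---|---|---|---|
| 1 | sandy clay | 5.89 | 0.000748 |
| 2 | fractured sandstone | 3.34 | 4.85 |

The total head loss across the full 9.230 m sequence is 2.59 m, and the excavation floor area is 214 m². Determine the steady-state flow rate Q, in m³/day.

0.0704

Flow is perpendicular to layering, so the layers act in series and the equivalent K is the thickness-weighted harmonic mean.
Total thickness L = 5.89 + 3.34 = 9.230 m.
Σ(b_i/K_i) = 5.89/0.000748 + 3.34/4.85 = 7875 d.
K_eq = L / Σ(b_i/K_i) = 9.230 / 7875 = 0.001172 m/day.
Q = K_eq · A · (Δh/L) = 0.001172 × 214 × (2.59/9.230) = 0.07038 m³/day.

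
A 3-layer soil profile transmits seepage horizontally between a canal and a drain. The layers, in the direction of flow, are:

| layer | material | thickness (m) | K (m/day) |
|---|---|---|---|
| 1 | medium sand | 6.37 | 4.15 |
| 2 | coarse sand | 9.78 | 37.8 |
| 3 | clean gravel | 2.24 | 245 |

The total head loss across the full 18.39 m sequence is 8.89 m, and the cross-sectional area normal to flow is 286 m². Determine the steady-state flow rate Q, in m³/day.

Flow is perpendicular to layering, so the layers act in series and the equivalent K is the thickness-weighted harmonic mean.
Total thickness L = 6.37 + 9.78 + 2.24 = 18.39 m.
Σ(b_i/K_i) = 6.37/4.15 + 9.78/37.8 + 2.24/245 = 1.803 d.
K_eq = L / Σ(b_i/K_i) = 18.39 / 1.803 = 10.20 m/day.
Q = K_eq · A · (Δh/L) = 10.20 × 286 × (8.89/18.39) = 1410 m³/day.

1410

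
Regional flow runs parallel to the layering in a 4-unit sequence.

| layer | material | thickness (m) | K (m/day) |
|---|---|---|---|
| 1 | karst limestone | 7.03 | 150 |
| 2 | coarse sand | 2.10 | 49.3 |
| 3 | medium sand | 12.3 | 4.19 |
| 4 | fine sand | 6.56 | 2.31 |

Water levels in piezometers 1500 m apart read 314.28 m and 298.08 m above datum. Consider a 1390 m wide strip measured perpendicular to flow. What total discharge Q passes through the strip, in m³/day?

18400

Flow is parallel to layering, so each bed carries its own Darcy discharge and the transmissivities add.
Σ(K_i·b_i) = 150×7.03 + 49.3×2.10 + 4.19×12.3 + 2.31×6.56 = 1225 m²/day.
Hydraulic gradient i = (314.28 − 298.08) / 1500 = 16.2 / 1500 = 0.01080.
Q = Σ(K_i·b_i) · W · i = 1225 × 1390 × 0.01080 = 18386 m³/day.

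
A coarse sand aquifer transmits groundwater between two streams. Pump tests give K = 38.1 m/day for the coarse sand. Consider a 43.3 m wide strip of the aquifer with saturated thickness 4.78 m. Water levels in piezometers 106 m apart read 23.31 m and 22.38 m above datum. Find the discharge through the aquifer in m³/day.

69.2

Cross-sectional area A = 43.3 × 4.78 = 207.0 m².
Hydraulic gradient i = (23.31 − 22.38) / 106 = 0.93 / 106 = 0.008774.
Darcy's law: Q = K · A · i = 38.10 × 207.0 × 0.008774 = 69.19 m³/day.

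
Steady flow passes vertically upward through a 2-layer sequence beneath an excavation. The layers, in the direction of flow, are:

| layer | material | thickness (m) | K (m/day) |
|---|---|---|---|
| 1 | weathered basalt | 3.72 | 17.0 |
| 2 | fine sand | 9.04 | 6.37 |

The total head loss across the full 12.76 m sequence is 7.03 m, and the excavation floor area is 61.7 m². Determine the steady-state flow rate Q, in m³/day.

265

Flow is perpendicular to layering, so the layers act in series and the equivalent K is the thickness-weighted harmonic mean.
Total thickness L = 3.72 + 9.04 = 12.76 m.
Σ(b_i/K_i) = 3.72/17.0 + 9.04/6.37 = 1.638 d.
K_eq = L / Σ(b_i/K_i) = 12.76 / 1.638 = 7.790 m/day.
Q = K_eq · A · (Δh/L) = 7.790 × 61.7 × (7.03/12.76) = 264.8 m³/day.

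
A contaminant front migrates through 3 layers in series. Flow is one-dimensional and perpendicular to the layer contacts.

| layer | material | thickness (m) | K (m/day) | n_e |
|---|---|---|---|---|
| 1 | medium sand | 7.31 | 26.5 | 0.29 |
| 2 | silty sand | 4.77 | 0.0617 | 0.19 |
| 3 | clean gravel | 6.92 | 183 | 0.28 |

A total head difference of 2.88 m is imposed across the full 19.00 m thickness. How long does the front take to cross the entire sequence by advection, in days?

With flow normal to the layers, continuity requires the same specific discharge q through every layer.
Σ(b_i/K_i) = 7.31/26.5 + 4.77/0.0617 + 6.92/183 = 77.62 d.
q = Δh / Σ(b_i/K_i) = 2.88 / 77.62 = 0.03710 m/day.
In each layer the seepage velocity is v_i = q/n_i, so the layer transit time is t_i = b_i·n_i / q:
  layer 1 (medium sand): t_1 = 7.31 × 0.29 / 0.03710 = 57.14 d
  layer 2 (silty sand): t_2 = 4.77 × 0.19 / 0.03710 = 24.43 d
  layer 3 (clean gravel): t_3 = 6.92 × 0.28 / 0.03710 = 52.22 d
Total t = Σ t_i = 133.8 days.

134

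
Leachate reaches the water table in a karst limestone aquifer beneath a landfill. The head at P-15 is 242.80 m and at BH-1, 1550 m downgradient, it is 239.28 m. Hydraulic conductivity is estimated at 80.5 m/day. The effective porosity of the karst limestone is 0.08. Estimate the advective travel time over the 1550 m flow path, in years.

1.86

Hydraulic gradient i = (242.80 − 239.28) / 1550 = 3.52 / 1550 = 0.002271.
Darcy flux q = K · i = 80.50 × 0.002271 = 0.1828 m/day.
Seepage velocity v = q / n_e = 0.1828 / 0.08 = 2.285 m/day.
Travel time t = L / v = 1550 / 2.285 = 678.3 days = 1.857 years.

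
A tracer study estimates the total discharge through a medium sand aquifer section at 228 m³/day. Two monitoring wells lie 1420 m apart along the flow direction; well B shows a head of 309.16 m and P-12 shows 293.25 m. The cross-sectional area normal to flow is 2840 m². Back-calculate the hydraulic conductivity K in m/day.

7.17

Hydraulic gradient i = (309.16 − 293.25) / 1420 = 15.91 / 1420 = 0.01120.
From Q = K·A·i, K = Q / (A·i) = 228 / (2840 × 0.01120) = 7.165 m/day.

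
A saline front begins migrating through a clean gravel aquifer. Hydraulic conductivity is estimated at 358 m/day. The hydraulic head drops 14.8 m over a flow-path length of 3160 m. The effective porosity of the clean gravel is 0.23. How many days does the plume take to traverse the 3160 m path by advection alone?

Hydraulic gradient i = Δh / L = 14.8 / 3160 = 0.004684.
Darcy flux q = K · i = 358.0 × 0.004684 = 1.677 m/day.
Seepage velocity v = q / n_e = 1.677 / 0.23 = 7.290 m/day.
Travel time t = L / v = 3160 / 7.290 = 433.5 days.

433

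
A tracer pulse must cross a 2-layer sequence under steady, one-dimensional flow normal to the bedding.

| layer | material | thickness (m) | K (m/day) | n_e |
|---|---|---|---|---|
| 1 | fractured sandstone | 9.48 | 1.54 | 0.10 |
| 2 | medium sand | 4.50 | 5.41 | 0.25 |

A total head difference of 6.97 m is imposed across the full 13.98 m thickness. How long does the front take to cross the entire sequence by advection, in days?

2.08

With flow normal to the layers, continuity requires the same specific discharge q through every layer.
Σ(b_i/K_i) = 9.48/1.54 + 4.50/5.41 = 6.988 d.
q = Δh / Σ(b_i/K_i) = 6.97 / 6.988 = 0.9975 m/day.
In each layer the seepage velocity is v_i = q/n_i, so the layer transit time is t_i = b_i·n_i / q:
  layer 1 (fractured sandstone): t_1 = 9.48 × 0.10 / 0.9975 = 0.9504 d
  layer 2 (medium sand): t_2 = 4.50 × 0.25 / 0.9975 = 1.128 d
Total t = Σ t_i = 2.078 days.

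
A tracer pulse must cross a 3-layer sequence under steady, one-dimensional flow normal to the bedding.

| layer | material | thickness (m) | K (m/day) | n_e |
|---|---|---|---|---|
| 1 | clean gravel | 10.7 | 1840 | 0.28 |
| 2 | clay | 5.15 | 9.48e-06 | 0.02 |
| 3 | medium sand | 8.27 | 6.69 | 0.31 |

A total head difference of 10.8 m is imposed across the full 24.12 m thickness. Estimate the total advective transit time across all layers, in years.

With flow normal to the layers, continuity requires the same specific discharge q through every layer.
Σ(b_i/K_i) = 10.7/1840 + 5.15/9.48e-06 + 8.27/6.69 = 5.433e+05 d.
q = Δh / Σ(b_i/K_i) = 10.8 / 5.433e+05 = 1.988e-05 m/day.
In each layer the seepage velocity is v_i = q/n_i, so the layer transit time is t_i = b_i·n_i / q:
  layer 1 (clean gravel): t_1 = 10.7 × 0.28 / 1.988e-05 = 1.507e+05 d
  layer 2 (clay): t_2 = 5.15 × 0.02 / 1.988e-05 = 5181 d
  layer 3 (medium sand): t_3 = 8.27 × 0.31 / 1.988e-05 = 1.290e+05 d
Total t = Σ t_i = 2.848e+05 days = 779.8 years.

780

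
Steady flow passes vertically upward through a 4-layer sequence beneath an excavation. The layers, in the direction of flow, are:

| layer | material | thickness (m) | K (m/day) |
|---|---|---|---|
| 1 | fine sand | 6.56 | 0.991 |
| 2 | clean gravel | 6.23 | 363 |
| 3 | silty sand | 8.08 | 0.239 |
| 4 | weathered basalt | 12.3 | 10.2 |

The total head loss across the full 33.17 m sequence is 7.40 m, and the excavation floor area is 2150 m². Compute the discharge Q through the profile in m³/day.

382

Flow is perpendicular to layering, so the layers act in series and the equivalent K is the thickness-weighted harmonic mean.
Total thickness L = 6.56 + 6.23 + 8.08 + 12.3 = 33.17 m.
Σ(b_i/K_i) = 6.56/0.991 + 6.23/363 + 8.08/0.239 + 12.3/10.2 = 41.65 d.
K_eq = L / Σ(b_i/K_i) = 33.17 / 41.65 = 0.7964 m/day.
Q = K_eq · A · (Δh/L) = 0.7964 × 2150 × (7.40/33.17) = 382.0 m³/day.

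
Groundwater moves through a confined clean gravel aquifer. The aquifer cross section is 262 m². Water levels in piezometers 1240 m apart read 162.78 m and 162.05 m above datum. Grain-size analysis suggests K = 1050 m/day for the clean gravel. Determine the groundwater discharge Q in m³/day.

162

Hydraulic gradient i = (162.78 − 162.05) / 1240 = 0.73 / 1240 = 0.0005887.
Darcy's law: Q = K · A · i = 1050 × 262.0 × 0.0005887 = 162.0 m³/day.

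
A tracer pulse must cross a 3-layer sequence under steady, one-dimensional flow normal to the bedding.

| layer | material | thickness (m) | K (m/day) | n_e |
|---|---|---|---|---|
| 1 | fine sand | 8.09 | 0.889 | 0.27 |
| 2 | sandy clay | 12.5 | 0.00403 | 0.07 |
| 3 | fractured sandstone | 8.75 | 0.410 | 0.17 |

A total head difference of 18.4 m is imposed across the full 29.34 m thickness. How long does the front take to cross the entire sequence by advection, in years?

With flow normal to the layers, continuity requires the same specific discharge q through every layer.
Σ(b_i/K_i) = 8.09/0.889 + 12.5/0.00403 + 8.75/0.410 = 3132 d.
q = Δh / Σ(b_i/K_i) = 18.4 / 3132 = 0.005875 m/day.
In each layer the seepage velocity is v_i = q/n_i, so the layer transit time is t_i = b_i·n_i / q:
  layer 1 (fine sand): t_1 = 8.09 × 0.27 / 0.005875 = 371.8 d
  layer 2 (sandy clay): t_2 = 12.5 × 0.07 / 0.005875 = 148.9 d
  layer 3 (fractured sandstone): t_3 = 8.75 × 0.17 / 0.005875 = 253.2 d
Total t = Σ t_i = 774.0 days = 2.119 years.

2.12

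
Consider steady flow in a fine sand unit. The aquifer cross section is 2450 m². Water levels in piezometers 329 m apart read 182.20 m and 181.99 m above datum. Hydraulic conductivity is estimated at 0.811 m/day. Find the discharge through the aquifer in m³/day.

1.27

Hydraulic gradient i = (182.20 − 181.99) / 329 = 0.21 / 329 = 0.0006383.
Darcy's law: Q = K · A · i = 0.8110 × 2450 × 0.0006383 = 1.268 m³/day.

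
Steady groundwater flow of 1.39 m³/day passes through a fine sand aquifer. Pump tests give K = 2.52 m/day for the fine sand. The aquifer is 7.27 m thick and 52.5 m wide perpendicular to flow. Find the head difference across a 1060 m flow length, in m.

Cross-sectional area A = 52.5 × 7.27 = 381.7 m².
From Q = K·A·i, i = Q / (K·A) = 1.39 / (2.520 × 381.7) = 0.001445.
Head loss Δh = i · L = 0.001445 × 1060 = 1.532 m.

1.53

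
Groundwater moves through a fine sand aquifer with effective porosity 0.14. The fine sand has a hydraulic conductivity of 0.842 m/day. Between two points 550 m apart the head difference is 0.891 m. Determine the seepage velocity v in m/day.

0.00974

Hydraulic gradient i = Δh / L = 0.891 / 550 = 0.001620.
Darcy flux q = K · i = 0.8420 × 0.001620 = 0.001364 m/day.
Seepage velocity v = q / n_e = 0.001364 / 0.14 = 0.009743 m/day.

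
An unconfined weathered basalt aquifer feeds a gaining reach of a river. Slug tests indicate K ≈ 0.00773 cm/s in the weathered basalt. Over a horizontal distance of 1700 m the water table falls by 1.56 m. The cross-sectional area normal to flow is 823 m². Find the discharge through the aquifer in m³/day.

5.04

Convert K: 0.00773 cm/s × 864 = 6.679 m/day.
Hydraulic gradient i = Δh / L = 1.56 / 1700 = 0.0009176.
Darcy's law: Q = K · A · i = 6.679 × 823.0 × 0.0009176 = 5.044 m³/day.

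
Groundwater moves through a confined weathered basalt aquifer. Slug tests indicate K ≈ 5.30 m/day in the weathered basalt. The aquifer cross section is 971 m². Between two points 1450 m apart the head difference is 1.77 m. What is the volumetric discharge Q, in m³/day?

Hydraulic gradient i = Δh / L = 1.77 / 1450 = 0.001221.
Darcy's law: Q = K · A · i = 5.300 × 971.0 × 0.001221 = 6.282 m³/day.

6.28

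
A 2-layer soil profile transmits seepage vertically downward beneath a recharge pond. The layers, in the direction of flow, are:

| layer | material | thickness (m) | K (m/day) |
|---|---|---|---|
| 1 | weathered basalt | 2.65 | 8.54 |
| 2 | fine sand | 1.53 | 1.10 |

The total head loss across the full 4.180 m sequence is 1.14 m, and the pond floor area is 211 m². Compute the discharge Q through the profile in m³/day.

Flow is perpendicular to layering, so the layers act in series and the equivalent K is the thickness-weighted harmonic mean.
Total thickness L = 2.65 + 1.53 = 4.180 m.
Σ(b_i/K_i) = 2.65/8.54 + 1.53/1.10 = 1.701 d.
K_eq = L / Σ(b_i/K_i) = 4.180 / 1.701 = 2.457 m/day.
Q = K_eq · A · (Δh/L) = 2.457 × 211 × (1.14/4.180) = 141.4 m³/day.

141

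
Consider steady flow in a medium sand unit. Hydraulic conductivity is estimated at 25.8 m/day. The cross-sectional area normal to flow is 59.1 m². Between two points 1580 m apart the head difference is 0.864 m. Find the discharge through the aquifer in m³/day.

Hydraulic gradient i = Δh / L = 0.864 / 1580 = 0.0005468.
Darcy's law: Q = K · A · i = 25.80 × 59.10 × 0.0005468 = 0.8338 m³/day.

0.834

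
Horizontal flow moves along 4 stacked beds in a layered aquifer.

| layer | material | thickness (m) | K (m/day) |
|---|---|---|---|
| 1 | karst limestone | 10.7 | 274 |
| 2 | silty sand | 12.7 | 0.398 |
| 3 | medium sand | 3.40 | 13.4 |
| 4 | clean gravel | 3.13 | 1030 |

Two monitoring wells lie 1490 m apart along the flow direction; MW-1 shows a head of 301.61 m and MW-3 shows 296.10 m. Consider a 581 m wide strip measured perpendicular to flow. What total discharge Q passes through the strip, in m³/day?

Flow is parallel to layering, so each bed carries its own Darcy discharge and the transmissivities add.
Σ(K_i·b_i) = 274×10.7 + 0.398×12.7 + 13.4×3.40 + 1030×3.13 = 6206 m²/day.
Hydraulic gradient i = (301.61 − 296.10) / 1490 = 5.51 / 1490 = 0.003698.
Q = Σ(K_i·b_i) · W · i = 6206 × 581 × 0.003698 = 13334 m³/day.

13300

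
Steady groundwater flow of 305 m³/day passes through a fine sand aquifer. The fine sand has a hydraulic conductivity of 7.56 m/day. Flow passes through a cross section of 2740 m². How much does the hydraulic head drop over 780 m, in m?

From Q = K·A·i, i = Q / (K·A) = 305 / (7.560 × 2740) = 0.01472.
Head loss Δh = i · L = 0.01472 × 780 = 11.48 m.

11.5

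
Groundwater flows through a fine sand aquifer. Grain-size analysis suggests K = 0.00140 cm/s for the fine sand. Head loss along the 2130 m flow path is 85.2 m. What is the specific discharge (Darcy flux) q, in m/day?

0.0484

Convert K: 0.00140 cm/s × 864 = 1.210 m/day.
Hydraulic gradient i = Δh / L = 85.2 / 2130 = 0.04000.
Specific discharge q = K · i = 1.210 × 0.04000 = 0.04838 m/day.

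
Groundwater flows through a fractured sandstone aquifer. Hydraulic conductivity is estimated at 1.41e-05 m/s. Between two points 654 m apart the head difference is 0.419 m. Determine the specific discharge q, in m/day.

Convert K: 1.41e-05 m/s × 86400 = 1.218 m/day.
Hydraulic gradient i = Δh / L = 0.419 / 654 = 0.0006407.
Specific discharge q = K · i = 1.218 × 0.0006407 = 0.0007805 m/day.

0.000780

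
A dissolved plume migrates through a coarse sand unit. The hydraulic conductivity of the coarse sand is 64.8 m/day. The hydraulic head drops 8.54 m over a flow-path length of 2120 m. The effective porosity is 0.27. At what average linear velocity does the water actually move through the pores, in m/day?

0.967

Hydraulic gradient i = Δh / L = 8.54 / 2120 = 0.004028.
Darcy flux q = K · i = 64.80 × 0.004028 = 0.2610 m/day.
Seepage velocity v = q / n_e = 0.2610 / 0.27 = 0.9668 m/day.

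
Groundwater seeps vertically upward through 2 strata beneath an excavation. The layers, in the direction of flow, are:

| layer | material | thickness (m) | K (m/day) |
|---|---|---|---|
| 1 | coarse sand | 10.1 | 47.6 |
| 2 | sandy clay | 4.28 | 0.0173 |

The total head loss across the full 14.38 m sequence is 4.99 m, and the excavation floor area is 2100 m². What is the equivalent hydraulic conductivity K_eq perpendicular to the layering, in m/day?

0.0581

Flow is perpendicular to layering, so the layers act in series and the equivalent K is the thickness-weighted harmonic mean.
Total thickness L = 10.1 + 4.28 = 14.38 m.
Σ(b_i/K_i) = 10.1/47.6 + 4.28/0.0173 = 247.6 d.
K_eq = L / Σ(b_i/K_i) = 14.38 / 247.6 = 0.05807 m/day.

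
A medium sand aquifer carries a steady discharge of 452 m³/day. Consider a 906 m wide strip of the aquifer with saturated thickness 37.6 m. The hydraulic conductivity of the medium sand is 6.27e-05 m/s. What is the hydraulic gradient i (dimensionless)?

Convert K: 6.27e-05 m/s × 86400 = 5.417 m/day.
Cross-sectional area A = 906 × 37.6 = 34066 m².
From Q = K·A·i, i = Q / (K·A) = 452 / (5.417 × 34066) = 0.002449.

0.00245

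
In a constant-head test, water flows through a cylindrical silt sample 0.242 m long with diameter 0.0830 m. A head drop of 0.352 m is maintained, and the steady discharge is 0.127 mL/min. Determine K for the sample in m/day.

0.0232

Cross-sectional area A = π·(d/2)² = π × (0.0830/2)² = 0.005411 m².
Convert discharge: 0.127 mL/min = 2.117e-09 m³/s.
Darcy's law rearranged: K = Q·L / (A·Δh) = 2.117e-09 × 0.242 / (0.005411 × 0.352) = 2.690e-07 m/s = 0.02324 m/day.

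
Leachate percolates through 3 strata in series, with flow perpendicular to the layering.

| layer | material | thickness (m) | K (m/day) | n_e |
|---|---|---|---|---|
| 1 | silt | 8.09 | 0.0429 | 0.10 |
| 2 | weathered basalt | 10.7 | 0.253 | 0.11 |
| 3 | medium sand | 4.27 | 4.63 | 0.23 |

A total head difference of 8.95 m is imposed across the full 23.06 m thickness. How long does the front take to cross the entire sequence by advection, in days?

76.9

With flow normal to the layers, continuity requires the same specific discharge q through every layer.
Σ(b_i/K_i) = 8.09/0.0429 + 10.7/0.253 + 4.27/4.63 = 231.8 d.
q = Δh / Σ(b_i/K_i) = 8.95 / 231.8 = 0.03861 m/day.
In each layer the seepage velocity is v_i = q/n_i, so the layer transit time is t_i = b_i·n_i / q:
  layer 1 (silt): t_1 = 8.09 × 0.10 / 0.03861 = 20.95 d
  layer 2 (weathered basalt): t_2 = 10.7 × 0.11 / 0.03861 = 30.48 d
  layer 3 (medium sand): t_3 = 4.27 × 0.23 / 0.03861 = 25.44 d
Total t = Σ t_i = 76.87 days.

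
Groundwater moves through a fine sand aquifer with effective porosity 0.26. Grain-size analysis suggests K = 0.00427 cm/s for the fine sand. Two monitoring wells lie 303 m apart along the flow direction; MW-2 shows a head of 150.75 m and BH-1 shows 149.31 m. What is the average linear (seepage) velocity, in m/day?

0.0674

Convert K: 0.00427 cm/s × 864 = 3.689 m/day.
Hydraulic gradient i = (150.75 − 149.31) / 303 = 1.44 / 303 = 0.004752.
Darcy flux q = K · i = 3.689 × 0.004752 = 0.01753 m/day.
Seepage velocity v = q / n_e = 0.01753 / 0.26 = 0.06744 m/day.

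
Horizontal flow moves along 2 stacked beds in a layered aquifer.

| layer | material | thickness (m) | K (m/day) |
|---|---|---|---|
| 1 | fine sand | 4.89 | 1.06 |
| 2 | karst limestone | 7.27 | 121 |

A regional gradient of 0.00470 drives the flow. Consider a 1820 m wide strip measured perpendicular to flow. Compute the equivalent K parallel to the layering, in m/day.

72.8

Flow is parallel to layering, so each bed carries its own Darcy discharge and the transmissivities add.
Σ(K_i·b_i) = 1.06×4.89 + 121×7.27 = 884.9 m²/day.
Total thickness b = 12.16 m, so K_eq = Σ(K_i·b_i)/b = 72.77 m/day.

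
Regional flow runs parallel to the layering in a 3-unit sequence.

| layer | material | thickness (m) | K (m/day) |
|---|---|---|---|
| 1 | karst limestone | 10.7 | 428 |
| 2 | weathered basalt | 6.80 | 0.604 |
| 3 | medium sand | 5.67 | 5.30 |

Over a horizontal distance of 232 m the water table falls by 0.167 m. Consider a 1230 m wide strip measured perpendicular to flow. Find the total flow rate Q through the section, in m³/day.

Flow is parallel to layering, so each bed carries its own Darcy discharge and the transmissivities add.
Σ(K_i·b_i) = 428×10.7 + 0.604×6.80 + 5.30×5.67 = 4614 m²/day.
Hydraulic gradient i = Δh / L = 0.167 / 232 = 0.0007198.
Q = Σ(K_i·b_i) · W · i = 4614 × 1230 × 0.0007198 = 4085 m³/day.

4080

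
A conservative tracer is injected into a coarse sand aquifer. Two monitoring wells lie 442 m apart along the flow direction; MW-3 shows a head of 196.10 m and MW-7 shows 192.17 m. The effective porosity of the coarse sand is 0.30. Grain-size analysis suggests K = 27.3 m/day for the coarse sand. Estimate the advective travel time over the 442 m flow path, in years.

Hydraulic gradient i = (196.10 − 192.17) / 442 = 3.93 / 442 = 0.008891.
Darcy flux q = K · i = 27.30 × 0.008891 = 0.2427 m/day.
Seepage velocity v = q / n_e = 0.2427 / 0.30 = 0.8091 m/day.
Travel time t = L / v = 442 / 0.8091 = 546.3 days = 1.496 years.

1.50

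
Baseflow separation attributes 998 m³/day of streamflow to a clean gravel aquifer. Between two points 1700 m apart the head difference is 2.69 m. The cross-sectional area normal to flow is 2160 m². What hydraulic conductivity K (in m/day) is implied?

Hydraulic gradient i = Δh / L = 2.69 / 1700 = 0.001582.
From Q = K·A·i, K = Q / (A·i) = 998 / (2160 × 0.001582) = 292.0 m/day.

292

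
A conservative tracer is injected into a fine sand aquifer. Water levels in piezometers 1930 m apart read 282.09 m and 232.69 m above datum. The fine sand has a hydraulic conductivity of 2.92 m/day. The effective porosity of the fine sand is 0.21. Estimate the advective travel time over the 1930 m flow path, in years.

14.8

Hydraulic gradient i = (282.09 − 232.69) / 1930 = 49.4 / 1930 = 0.02560.
Darcy flux q = K · i = 2.920 × 0.02560 = 0.07474 m/day.
Seepage velocity v = q / n_e = 0.07474 / 0.21 = 0.3559 m/day.
Travel time t = L / v = 1930 / 0.3559 = 5423 days = 14.85 years.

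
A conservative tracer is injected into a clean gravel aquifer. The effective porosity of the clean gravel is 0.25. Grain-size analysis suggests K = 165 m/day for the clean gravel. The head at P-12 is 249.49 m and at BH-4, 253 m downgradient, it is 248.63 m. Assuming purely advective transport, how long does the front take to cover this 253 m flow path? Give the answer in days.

Hydraulic gradient i = (249.49 − 248.63) / 253 = 0.86 / 253 = 0.003399.
Darcy flux q = K · i = 165.0 × 0.003399 = 0.5609 m/day.
Seepage velocity v = q / n_e = 0.5609 / 0.25 = 2.243 m/day.
Travel time t = L / v = 253 / 2.243 = 112.8 days.

113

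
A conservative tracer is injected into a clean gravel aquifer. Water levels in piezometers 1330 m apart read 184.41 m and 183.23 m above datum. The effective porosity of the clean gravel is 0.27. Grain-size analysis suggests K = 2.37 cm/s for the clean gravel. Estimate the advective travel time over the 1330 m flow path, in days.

Convert K: 2.37 cm/s × 864 = 2048 m/day.
Hydraulic gradient i = (184.41 − 183.23) / 1330 = 1.18 / 1330 = 0.0008872.
Darcy flux q = K · i = 2048 × 0.0008872 = 1.817 m/day.
Seepage velocity v = q / n_e = 1.817 / 0.27 = 6.729 m/day.
Travel time t = L / v = 1330 / 6.729 = 197.7 days.

198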